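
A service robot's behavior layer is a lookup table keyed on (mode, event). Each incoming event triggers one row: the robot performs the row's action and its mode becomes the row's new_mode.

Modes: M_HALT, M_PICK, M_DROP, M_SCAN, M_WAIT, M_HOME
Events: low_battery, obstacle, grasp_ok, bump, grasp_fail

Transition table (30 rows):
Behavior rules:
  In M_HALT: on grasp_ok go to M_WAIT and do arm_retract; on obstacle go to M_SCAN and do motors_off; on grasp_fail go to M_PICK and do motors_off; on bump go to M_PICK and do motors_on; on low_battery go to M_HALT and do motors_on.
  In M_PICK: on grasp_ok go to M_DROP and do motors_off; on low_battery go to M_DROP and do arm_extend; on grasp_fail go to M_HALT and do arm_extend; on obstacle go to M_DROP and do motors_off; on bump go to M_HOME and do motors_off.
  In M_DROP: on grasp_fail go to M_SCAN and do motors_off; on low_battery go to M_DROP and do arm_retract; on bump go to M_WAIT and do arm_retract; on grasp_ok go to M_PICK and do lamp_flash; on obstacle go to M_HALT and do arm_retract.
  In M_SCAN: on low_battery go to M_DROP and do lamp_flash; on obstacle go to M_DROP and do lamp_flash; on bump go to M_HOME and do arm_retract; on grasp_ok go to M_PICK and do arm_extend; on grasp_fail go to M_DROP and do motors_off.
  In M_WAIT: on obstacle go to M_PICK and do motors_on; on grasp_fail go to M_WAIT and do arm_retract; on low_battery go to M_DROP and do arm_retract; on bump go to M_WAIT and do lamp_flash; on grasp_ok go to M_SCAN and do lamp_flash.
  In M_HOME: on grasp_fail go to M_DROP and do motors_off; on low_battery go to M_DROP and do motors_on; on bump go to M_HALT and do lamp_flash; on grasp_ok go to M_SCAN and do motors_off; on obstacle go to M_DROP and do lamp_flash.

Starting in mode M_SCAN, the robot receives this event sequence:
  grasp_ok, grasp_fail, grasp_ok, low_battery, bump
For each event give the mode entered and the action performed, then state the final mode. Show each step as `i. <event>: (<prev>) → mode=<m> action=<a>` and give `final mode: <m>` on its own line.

final mode: M_WAIT

1. grasp_ok: (M_SCAN) → mode=M_PICK action=arm_extend
2. grasp_fail: (M_PICK) → mode=M_HALT action=arm_extend
3. grasp_ok: (M_HALT) → mode=M_WAIT action=arm_retract
4. low_battery: (M_WAIT) → mode=M_DROP action=arm_retract
5. bump: (M_DROP) → mode=M_WAIT action=arm_retract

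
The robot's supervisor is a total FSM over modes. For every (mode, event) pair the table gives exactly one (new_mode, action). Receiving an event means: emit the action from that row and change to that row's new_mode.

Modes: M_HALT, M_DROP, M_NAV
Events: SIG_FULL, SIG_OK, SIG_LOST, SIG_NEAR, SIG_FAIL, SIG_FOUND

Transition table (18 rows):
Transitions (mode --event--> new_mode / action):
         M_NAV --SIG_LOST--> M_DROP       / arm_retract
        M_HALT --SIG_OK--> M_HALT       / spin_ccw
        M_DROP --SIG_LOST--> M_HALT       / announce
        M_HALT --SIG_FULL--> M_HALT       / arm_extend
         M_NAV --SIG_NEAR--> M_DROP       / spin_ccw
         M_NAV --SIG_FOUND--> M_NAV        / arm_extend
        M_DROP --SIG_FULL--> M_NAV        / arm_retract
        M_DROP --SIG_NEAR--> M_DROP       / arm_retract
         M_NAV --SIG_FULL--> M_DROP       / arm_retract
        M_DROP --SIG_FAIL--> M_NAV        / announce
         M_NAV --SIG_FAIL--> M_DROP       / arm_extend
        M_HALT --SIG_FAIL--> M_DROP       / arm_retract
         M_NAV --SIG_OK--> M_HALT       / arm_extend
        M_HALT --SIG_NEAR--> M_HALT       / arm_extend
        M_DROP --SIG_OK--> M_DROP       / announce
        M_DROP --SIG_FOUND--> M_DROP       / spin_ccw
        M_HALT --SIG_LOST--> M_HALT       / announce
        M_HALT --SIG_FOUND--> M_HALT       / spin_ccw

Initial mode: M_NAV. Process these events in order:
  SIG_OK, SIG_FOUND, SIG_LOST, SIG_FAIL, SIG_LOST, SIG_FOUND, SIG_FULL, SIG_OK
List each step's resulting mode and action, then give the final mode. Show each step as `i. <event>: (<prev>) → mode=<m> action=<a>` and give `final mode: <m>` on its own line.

1. SIG_OK: (M_NAV) → mode=M_HALT action=arm_extend
2. SIG_FOUND: (M_HALT) → mode=M_HALT action=spin_ccw
3. SIG_LOST: (M_HALT) → mode=M_HALT action=announce
4. SIG_FAIL: (M_HALT) → mode=M_DROP action=arm_retract
5. SIG_LOST: (M_DROP) → mode=M_HALT action=announce
6. SIG_FOUND: (M_HALT) → mode=M_HALT action=spin_ccw
7. SIG_FULL: (M_HALT) → mode=M_HALT action=arm_extend
8. SIG_OK: (M_HALT) → mode=M_HALT action=spin_ccw

final mode: M_HALT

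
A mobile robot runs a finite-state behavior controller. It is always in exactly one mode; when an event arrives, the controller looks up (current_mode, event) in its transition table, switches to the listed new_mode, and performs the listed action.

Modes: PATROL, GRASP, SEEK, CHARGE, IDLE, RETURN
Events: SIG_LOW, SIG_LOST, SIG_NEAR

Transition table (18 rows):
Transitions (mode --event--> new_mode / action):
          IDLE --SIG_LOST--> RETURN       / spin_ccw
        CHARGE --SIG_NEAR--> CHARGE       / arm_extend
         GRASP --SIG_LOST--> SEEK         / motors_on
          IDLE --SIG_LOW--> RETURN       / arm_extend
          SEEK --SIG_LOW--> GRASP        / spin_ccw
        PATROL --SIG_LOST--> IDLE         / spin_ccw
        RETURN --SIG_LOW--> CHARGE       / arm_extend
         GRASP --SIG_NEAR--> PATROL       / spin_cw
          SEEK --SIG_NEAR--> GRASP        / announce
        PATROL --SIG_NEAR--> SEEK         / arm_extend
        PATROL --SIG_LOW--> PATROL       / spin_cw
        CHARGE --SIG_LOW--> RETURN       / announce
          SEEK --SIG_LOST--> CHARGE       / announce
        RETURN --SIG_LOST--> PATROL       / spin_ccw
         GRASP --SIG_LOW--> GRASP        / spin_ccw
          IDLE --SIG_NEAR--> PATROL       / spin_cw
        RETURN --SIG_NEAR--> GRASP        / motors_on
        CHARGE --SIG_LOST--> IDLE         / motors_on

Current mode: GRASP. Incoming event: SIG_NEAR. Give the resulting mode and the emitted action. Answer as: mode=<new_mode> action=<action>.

current mode = GRASP; filter table to that mode:
  (GRASP, SIG_LOST) → (SEEK, motors_on)
  (GRASP, SIG_NEAR) → (PATROL, spin_cw)  ← event matches
  (GRASP, SIG_LOW) → (GRASP, spin_ccw)
event = SIG_NEAR selects (PATROL, spin_cw)

mode=PATROL action=spin_cw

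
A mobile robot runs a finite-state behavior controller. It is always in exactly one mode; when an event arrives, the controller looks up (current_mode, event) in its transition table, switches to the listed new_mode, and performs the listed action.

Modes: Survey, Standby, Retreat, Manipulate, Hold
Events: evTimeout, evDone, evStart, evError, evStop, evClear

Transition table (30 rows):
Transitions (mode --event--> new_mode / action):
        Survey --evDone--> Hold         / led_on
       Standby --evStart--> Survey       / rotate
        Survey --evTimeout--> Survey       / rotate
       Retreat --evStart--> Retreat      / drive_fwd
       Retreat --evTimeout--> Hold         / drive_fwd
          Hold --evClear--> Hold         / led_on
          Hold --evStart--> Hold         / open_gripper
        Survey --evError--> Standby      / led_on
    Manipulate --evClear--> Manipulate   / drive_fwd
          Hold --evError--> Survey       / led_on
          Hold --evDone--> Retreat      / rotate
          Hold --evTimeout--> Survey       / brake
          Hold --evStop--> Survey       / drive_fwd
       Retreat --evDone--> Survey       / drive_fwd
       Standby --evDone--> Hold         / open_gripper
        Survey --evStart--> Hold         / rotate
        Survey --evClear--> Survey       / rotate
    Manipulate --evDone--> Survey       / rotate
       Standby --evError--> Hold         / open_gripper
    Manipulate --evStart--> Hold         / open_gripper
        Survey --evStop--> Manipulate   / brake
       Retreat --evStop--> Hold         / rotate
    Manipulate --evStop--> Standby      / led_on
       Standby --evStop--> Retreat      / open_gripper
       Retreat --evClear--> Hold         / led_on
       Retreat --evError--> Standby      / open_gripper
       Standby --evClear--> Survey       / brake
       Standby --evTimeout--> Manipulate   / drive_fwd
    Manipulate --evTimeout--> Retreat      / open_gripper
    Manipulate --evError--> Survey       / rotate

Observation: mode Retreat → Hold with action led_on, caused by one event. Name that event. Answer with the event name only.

try evTimeout: (Retreat, evTimeout) → (Hold, drive_fwd)
try evDone: (Retreat, evDone) → (Survey, drive_fwd)
try evStart: (Retreat, evStart) → (Retreat, drive_fwd)
try evError: (Retreat, evError) → (Standby, open_gripper)
try evStop: (Retreat, evStop) → (Hold, rotate)
try evClear: (Retreat, evClear) → (Hold, led_on)  ← matches

evClear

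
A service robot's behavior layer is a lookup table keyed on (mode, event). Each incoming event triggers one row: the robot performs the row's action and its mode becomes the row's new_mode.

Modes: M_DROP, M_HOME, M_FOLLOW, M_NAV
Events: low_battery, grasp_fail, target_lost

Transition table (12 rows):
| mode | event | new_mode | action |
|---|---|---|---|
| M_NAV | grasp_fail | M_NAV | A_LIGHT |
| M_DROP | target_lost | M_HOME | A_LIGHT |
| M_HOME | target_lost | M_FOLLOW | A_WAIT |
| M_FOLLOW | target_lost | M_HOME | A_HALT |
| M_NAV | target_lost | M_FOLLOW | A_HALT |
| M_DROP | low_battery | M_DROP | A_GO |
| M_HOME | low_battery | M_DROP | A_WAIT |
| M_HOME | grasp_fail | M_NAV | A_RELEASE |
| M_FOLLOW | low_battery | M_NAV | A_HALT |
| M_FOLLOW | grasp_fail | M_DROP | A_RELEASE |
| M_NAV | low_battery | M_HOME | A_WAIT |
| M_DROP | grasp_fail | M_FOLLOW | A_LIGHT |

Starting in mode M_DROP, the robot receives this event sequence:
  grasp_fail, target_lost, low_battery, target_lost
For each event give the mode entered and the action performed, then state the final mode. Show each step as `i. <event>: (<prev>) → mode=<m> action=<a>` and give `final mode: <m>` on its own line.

final mode: M_HOME

1. grasp_fail: (M_DROP) → mode=M_FOLLOW action=A_LIGHT
2. target_lost: (M_FOLLOW) → mode=M_HOME action=A_HALT
3. low_battery: (M_HOME) → mode=M_DROP action=A_WAIT
4. target_lost: (M_DROP) → mode=M_HOME action=A_LIGHT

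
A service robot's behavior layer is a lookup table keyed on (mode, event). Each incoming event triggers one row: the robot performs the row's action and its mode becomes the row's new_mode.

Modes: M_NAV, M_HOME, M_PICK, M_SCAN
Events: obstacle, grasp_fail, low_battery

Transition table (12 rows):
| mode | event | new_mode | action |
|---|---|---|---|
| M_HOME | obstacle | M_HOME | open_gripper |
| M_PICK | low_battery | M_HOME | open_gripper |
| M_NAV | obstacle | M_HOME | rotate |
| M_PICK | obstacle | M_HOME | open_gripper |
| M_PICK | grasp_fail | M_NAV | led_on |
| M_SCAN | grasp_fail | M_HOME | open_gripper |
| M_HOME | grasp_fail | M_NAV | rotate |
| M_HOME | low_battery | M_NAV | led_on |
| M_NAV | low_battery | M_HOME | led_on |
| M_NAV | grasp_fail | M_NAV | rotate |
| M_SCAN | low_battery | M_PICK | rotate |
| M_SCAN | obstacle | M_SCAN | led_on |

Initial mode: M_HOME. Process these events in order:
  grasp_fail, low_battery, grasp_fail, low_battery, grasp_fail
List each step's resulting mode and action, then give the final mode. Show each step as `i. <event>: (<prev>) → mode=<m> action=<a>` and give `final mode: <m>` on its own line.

final mode: M_NAV

1. grasp_fail: (M_HOME) → mode=M_NAV action=rotate
2. low_battery: (M_NAV) → mode=M_HOME action=led_on
3. grasp_fail: (M_HOME) → mode=M_NAV action=rotate
4. low_battery: (M_NAV) → mode=M_HOME action=led_on
5. grasp_fail: (M_HOME) → mode=M_NAV action=rotate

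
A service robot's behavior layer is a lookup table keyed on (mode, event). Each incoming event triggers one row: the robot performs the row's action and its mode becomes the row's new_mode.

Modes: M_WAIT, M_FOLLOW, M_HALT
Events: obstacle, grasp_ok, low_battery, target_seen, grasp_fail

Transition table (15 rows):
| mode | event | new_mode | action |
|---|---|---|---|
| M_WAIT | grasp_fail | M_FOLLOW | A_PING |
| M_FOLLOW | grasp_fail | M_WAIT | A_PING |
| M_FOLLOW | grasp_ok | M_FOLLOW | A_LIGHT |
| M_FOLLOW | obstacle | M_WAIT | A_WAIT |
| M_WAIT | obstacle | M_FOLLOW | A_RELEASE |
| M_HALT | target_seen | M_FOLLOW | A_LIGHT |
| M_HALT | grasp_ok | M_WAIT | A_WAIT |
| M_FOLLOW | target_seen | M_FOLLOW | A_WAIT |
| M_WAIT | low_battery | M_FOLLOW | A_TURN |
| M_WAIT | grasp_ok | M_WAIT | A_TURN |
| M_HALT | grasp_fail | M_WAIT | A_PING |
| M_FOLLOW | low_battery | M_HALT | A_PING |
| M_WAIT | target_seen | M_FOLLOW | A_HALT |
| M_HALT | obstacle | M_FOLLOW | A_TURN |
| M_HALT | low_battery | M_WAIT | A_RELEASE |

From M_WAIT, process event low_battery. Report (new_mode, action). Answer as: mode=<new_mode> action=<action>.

current mode = M_WAIT; filter table to that mode:
  (M_WAIT, grasp_fail) → (M_FOLLOW, A_PING)
  (M_WAIT, obstacle) → (M_FOLLOW, A_RELEASE)
  (M_WAIT, low_battery) → (M_FOLLOW, A_TURN)  ← event matches
  (M_WAIT, grasp_ok) → (M_WAIT, A_TURN)
  (M_WAIT, target_seen) → (M_FOLLOW, A_HALT)
event = low_battery selects (M_FOLLOW, A_TURN)

mode=M_FOLLOW action=A_TURN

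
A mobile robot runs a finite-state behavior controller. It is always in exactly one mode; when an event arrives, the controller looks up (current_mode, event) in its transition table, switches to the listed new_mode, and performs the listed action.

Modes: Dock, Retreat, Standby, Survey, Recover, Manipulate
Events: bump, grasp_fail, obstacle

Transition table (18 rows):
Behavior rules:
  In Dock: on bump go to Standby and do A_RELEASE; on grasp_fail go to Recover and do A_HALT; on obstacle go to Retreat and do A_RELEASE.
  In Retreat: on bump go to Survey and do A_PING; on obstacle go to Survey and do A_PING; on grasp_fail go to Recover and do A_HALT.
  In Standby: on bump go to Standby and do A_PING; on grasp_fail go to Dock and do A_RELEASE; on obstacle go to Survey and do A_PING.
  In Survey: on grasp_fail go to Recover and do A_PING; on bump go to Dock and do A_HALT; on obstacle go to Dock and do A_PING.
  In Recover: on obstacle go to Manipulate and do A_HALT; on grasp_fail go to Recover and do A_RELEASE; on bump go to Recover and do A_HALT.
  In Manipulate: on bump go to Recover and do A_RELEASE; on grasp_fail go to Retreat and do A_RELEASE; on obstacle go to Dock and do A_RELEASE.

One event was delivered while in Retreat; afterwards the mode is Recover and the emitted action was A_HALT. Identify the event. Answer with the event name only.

grasp_fail

try bump: (Retreat, bump) → (Survey, A_PING)
try grasp_fail: (Retreat, grasp_fail) → (Recover, A_HALT)  ← matches
try obstacle: (Retreat, obstacle) → (Survey, A_PING)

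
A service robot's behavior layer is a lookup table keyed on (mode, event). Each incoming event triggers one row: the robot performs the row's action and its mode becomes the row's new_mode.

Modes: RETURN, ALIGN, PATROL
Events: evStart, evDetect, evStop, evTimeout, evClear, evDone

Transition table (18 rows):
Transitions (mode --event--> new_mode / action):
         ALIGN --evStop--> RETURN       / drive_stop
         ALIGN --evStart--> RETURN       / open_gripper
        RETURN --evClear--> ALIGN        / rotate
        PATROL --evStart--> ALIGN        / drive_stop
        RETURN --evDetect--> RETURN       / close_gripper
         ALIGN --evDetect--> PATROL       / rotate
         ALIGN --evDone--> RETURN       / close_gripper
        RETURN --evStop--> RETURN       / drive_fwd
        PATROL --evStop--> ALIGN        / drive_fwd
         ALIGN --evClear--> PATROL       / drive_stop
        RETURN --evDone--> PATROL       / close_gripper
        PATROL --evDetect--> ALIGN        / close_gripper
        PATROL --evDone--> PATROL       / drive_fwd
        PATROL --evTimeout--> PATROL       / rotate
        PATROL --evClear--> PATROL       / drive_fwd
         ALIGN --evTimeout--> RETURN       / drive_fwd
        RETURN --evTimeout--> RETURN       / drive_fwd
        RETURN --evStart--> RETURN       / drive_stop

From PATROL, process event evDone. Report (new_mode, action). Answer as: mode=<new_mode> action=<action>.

current mode = PATROL; filter table to that mode:
  (PATROL, evStart) → (ALIGN, drive_stop)
  (PATROL, evStop) → (ALIGN, drive_fwd)
  (PATROL, evDetect) → (ALIGN, close_gripper)
  (PATROL, evDone) → (PATROL, drive_fwd)  ← event matches
  (PATROL, evTimeout) → (PATROL, rotate)
  (PATROL, evClear) → (PATROL, drive_fwd)
event = evDone selects (PATROL, drive_fwd)

mode=PATROL action=drive_fwd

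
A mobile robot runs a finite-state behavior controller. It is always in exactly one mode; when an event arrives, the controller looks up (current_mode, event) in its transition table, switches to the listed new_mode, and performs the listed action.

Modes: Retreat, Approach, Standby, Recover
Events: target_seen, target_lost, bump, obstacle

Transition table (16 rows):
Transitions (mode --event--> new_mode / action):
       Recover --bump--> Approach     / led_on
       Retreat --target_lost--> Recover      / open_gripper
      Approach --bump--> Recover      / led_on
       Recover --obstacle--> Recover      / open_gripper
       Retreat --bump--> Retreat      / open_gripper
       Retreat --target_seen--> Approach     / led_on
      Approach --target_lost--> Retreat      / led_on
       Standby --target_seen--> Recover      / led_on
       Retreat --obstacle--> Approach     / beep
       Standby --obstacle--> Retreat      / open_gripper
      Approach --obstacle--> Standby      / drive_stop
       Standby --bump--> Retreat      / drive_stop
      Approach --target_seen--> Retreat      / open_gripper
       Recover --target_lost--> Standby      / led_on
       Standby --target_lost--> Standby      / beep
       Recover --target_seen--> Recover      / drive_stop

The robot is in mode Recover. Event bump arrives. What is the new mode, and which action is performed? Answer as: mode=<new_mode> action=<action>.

mode=Approach action=led_on

current mode = Recover; filter table to that mode:
  (Recover, bump) → (Approach, led_on)  ← event matches
  (Recover, obstacle) → (Recover, open_gripper)
  (Recover, target_lost) → (Standby, led_on)
  (Recover, target_seen) → (Recover, drive_stop)
event = bump selects (Approach, led_on)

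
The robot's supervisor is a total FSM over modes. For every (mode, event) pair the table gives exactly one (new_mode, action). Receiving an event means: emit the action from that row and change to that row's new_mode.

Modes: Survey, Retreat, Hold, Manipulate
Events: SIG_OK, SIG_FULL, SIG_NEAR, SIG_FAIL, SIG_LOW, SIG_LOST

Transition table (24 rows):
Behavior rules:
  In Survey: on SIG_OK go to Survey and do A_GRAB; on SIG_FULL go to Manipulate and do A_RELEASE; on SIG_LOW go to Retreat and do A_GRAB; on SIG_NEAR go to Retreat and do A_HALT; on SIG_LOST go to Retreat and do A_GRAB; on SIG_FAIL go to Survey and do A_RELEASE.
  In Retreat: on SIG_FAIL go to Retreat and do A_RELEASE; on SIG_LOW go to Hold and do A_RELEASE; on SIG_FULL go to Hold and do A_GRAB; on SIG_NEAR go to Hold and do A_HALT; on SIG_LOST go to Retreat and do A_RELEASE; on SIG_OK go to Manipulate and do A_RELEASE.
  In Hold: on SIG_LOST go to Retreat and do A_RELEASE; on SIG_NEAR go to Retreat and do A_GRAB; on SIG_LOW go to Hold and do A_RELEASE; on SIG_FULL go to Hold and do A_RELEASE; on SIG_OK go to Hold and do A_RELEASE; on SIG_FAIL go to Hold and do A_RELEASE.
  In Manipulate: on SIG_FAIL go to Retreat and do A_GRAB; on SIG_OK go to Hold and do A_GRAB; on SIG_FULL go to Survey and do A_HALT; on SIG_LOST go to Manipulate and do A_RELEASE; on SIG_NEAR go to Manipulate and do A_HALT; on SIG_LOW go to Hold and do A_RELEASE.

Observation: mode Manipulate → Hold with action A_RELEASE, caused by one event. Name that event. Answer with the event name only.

try SIG_OK: (Manipulate, SIG_OK) → (Hold, A_GRAB)
try SIG_FULL: (Manipulate, SIG_FULL) → (Survey, A_HALT)
try SIG_NEAR: (Manipulate, SIG_NEAR) → (Manipulate, A_HALT)
try SIG_FAIL: (Manipulate, SIG_FAIL) → (Retreat, A_GRAB)
try SIG_LOW: (Manipulate, SIG_LOW) → (Hold, A_RELEASE)  ← matches
try SIG_LOST: (Manipulate, SIG_LOST) → (Manipulate, A_RELEASE)

SIG_LOW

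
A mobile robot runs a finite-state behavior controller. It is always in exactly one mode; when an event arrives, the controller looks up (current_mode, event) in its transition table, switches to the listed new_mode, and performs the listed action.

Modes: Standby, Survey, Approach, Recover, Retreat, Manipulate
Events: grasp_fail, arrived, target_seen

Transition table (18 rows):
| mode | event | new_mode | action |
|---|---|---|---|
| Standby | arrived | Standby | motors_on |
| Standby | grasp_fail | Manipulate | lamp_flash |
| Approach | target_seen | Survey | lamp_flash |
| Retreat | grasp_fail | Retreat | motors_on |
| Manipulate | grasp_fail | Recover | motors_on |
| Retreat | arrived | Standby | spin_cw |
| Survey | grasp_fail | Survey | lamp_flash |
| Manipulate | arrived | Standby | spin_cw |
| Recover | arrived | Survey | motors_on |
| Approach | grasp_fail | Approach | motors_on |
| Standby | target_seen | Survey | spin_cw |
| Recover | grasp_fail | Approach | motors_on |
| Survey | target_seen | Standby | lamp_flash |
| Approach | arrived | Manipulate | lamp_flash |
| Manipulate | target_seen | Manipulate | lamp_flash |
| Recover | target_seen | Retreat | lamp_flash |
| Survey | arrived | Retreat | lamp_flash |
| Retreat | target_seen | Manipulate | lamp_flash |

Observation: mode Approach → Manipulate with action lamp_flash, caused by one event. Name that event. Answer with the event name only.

arrived

try grasp_fail: (Approach, grasp_fail) → (Approach, motors_on)
try arrived: (Approach, arrived) → (Manipulate, lamp_flash)  ← matches
try target_seen: (Approach, target_seen) → (Survey, lamp_flash)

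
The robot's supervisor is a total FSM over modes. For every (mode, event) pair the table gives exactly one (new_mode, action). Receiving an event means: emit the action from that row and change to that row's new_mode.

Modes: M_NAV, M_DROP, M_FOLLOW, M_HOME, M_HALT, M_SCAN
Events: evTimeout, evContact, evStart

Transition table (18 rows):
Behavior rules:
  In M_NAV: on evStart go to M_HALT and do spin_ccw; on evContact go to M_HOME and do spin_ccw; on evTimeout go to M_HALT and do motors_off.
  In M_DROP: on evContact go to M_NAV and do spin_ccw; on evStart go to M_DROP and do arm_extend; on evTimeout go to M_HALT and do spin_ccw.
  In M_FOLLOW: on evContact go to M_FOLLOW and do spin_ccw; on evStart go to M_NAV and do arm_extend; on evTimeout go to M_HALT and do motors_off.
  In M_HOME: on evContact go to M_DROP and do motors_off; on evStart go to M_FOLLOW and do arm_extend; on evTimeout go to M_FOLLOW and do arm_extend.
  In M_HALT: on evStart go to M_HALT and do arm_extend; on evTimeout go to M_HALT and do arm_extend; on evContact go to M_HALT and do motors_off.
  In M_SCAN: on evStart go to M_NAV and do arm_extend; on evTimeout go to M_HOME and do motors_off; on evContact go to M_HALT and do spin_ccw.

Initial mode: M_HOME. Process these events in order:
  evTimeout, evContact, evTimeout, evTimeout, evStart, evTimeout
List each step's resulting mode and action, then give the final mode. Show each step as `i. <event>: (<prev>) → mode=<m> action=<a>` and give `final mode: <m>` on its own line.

final mode: M_HALT

1. evTimeout: (M_HOME) → mode=M_FOLLOW action=arm_extend
2. evContact: (M_FOLLOW) → mode=M_FOLLOW action=spin_ccw
3. evTimeout: (M_FOLLOW) → mode=M_HALT action=motors_off
4. evTimeout: (M_HALT) → mode=M_HALT action=arm_extend
5. evStart: (M_HALT) → mode=M_HALT action=arm_extend
6. evTimeout: (M_HALT) → mode=M_HALT action=arm_extend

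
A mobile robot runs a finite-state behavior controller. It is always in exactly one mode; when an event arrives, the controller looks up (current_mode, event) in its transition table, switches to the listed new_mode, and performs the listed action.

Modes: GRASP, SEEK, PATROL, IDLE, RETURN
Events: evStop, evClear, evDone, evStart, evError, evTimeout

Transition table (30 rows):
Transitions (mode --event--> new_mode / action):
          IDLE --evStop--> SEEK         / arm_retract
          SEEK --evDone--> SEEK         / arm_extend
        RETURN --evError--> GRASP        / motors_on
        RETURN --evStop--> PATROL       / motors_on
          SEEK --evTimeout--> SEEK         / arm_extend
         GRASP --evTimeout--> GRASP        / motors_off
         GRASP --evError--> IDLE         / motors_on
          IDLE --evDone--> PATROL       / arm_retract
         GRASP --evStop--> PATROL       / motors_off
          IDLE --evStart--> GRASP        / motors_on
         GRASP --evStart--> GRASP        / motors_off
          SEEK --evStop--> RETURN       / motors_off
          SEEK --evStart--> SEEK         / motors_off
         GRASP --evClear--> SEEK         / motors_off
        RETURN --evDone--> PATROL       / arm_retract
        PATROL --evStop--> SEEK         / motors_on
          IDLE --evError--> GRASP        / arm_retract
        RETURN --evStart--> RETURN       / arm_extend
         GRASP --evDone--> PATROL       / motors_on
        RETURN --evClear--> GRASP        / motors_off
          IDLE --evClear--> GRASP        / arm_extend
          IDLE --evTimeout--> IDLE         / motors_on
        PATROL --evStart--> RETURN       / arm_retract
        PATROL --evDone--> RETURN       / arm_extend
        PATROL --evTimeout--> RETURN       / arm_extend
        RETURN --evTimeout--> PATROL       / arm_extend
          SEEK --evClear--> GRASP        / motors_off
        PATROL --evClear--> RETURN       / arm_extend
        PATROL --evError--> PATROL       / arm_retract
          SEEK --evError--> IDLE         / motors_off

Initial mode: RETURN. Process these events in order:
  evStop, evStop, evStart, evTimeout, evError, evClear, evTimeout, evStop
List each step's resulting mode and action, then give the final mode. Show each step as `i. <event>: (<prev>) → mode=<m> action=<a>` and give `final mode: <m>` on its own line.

final mode: PATROL

1. evStop: (RETURN) → mode=PATROL action=motors_on
2. evStop: (PATROL) → mode=SEEK action=motors_on
3. evStart: (SEEK) → mode=SEEK action=motors_off
4. evTimeout: (SEEK) → mode=SEEK action=arm_extend
5. evError: (SEEK) → mode=IDLE action=motors_off
6. evClear: (IDLE) → mode=GRASP action=arm_extend
7. evTimeout: (GRASP) → mode=GRASP action=motors_off
8. evStop: (GRASP) → mode=PATROL action=motors_off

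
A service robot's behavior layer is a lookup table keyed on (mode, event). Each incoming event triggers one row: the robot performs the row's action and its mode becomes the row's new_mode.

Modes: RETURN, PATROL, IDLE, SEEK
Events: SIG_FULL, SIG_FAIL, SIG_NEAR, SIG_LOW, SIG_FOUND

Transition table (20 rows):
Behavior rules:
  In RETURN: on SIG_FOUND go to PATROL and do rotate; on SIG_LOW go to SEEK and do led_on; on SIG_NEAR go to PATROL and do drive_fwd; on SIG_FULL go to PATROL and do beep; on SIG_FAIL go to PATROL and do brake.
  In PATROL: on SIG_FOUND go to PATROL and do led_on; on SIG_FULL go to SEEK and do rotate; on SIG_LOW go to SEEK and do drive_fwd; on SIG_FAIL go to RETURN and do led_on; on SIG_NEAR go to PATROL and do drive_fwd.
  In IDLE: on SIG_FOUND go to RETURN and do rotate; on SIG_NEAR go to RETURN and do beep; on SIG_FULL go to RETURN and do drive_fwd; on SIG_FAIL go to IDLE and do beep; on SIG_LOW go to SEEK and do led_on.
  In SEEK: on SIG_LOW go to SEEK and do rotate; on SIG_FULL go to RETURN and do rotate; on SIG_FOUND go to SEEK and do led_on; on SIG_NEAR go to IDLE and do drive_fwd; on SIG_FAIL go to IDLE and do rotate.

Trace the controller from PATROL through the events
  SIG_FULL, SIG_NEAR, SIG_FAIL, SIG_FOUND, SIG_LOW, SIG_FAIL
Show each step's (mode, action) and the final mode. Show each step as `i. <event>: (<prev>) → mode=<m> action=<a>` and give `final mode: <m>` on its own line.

1. SIG_FULL: (PATROL) → mode=SEEK action=rotate
2. SIG_NEAR: (SEEK) → mode=IDLE action=drive_fwd
3. SIG_FAIL: (IDLE) → mode=IDLE action=beep
4. SIG_FOUND: (IDLE) → mode=RETURN action=rotate
5. SIG_LOW: (RETURN) → mode=SEEK action=led_on
6. SIG_FAIL: (SEEK) → mode=IDLE action=rotate

final mode: IDLE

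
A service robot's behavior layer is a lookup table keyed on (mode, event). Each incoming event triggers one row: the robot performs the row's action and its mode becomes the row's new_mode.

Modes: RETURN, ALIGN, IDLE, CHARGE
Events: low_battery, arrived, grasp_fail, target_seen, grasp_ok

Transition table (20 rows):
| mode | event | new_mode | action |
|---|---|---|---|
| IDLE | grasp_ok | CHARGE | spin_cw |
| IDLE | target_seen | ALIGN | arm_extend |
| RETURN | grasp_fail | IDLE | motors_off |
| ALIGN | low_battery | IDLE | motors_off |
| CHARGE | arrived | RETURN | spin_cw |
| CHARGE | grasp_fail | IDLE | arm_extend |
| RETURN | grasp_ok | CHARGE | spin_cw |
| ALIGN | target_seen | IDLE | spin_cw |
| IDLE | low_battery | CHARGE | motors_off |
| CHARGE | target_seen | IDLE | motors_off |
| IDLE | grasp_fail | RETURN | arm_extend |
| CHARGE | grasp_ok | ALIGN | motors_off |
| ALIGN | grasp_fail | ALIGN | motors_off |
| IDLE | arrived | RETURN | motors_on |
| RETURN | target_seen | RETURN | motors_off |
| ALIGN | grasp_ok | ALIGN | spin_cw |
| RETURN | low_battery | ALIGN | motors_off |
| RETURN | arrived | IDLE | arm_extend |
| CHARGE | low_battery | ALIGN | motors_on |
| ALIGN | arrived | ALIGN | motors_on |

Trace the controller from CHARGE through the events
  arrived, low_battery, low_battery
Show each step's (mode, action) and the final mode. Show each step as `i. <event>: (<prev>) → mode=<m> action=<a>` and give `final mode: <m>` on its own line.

final mode: IDLE

1. arrived: (CHARGE) → mode=RETURN action=spin_cw
2. low_battery: (RETURN) → mode=ALIGN action=motors_off
3. low_battery: (ALIGN) → mode=IDLE action=motors_off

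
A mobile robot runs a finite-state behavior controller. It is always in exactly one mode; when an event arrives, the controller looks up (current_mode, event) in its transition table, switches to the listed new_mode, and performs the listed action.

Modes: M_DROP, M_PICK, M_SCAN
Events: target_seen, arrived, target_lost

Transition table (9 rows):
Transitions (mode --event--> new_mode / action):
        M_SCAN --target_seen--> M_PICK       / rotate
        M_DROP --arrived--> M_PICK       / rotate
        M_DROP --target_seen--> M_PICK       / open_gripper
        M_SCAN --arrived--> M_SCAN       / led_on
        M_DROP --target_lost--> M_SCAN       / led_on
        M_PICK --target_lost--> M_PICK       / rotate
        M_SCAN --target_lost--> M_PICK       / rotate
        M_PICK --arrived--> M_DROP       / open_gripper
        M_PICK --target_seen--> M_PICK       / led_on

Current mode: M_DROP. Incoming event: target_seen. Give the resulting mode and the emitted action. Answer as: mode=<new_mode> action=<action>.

current mode = M_DROP; filter table to that mode:
  (M_DROP, arrived) → (M_PICK, rotate)
  (M_DROP, target_seen) → (M_PICK, open_gripper)  ← event matches
  (M_DROP, target_lost) → (M_SCAN, led_on)
event = target_seen selects (M_PICK, open_gripper)

mode=M_PICK action=open_gripper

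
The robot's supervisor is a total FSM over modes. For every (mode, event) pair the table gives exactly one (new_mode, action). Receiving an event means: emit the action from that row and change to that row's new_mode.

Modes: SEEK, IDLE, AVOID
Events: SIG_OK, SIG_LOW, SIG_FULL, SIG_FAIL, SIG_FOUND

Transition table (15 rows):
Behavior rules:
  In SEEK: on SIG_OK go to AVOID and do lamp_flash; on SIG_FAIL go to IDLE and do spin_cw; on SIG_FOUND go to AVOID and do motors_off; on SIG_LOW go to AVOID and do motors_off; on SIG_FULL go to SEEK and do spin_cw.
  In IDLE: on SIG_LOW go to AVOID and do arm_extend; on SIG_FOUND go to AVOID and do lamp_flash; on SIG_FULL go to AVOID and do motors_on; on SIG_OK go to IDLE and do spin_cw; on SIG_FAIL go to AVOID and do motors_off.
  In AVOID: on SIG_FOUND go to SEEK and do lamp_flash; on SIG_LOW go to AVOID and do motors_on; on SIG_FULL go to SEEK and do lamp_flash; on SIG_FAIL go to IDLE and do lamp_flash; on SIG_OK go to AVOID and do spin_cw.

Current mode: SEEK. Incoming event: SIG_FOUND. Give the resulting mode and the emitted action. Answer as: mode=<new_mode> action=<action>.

current mode = SEEK; filter table to that mode:
  (SEEK, SIG_OK) → (AVOID, lamp_flash)
  (SEEK, SIG_FAIL) → (IDLE, spin_cw)
  (SEEK, SIG_FOUND) → (AVOID, motors_off)  ← event matches
  (SEEK, SIG_LOW) → (AVOID, motors_off)
  (SEEK, SIG_FULL) → (SEEK, spin_cw)
event = SIG_FOUND selects (AVOID, motors_off)

mode=AVOID action=motors_off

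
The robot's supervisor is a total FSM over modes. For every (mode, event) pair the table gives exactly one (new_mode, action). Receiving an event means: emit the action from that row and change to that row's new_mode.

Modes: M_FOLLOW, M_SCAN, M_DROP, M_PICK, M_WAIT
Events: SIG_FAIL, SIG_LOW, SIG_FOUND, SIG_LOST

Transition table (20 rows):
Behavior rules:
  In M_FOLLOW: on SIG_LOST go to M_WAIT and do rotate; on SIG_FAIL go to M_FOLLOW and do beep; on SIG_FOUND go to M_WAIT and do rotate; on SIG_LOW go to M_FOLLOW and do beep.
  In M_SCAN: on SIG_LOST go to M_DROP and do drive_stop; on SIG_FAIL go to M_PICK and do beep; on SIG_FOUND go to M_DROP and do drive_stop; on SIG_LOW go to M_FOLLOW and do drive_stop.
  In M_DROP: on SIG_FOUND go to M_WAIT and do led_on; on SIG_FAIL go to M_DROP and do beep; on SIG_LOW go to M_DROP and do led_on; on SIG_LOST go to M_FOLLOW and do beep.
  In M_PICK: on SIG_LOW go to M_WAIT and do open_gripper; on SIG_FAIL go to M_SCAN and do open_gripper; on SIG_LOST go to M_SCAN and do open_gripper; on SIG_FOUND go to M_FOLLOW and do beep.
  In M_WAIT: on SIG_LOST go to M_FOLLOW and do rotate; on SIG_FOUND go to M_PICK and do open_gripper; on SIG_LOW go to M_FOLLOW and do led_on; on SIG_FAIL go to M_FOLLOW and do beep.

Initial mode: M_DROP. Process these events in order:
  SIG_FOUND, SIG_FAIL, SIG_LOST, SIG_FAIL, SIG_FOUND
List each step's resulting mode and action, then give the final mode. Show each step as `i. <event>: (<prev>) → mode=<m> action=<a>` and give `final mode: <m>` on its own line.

1. SIG_FOUND: (M_DROP) → mode=M_WAIT action=led_on
2. SIG_FAIL: (M_WAIT) → mode=M_FOLLOW action=beep
3. SIG_LOST: (M_FOLLOW) → mode=M_WAIT action=rotate
4. SIG_FAIL: (M_WAIT) → mode=M_FOLLOW action=beep
5. SIG_FOUND: (M_FOLLOW) → mode=M_WAIT action=rotate

final mode: M_WAIT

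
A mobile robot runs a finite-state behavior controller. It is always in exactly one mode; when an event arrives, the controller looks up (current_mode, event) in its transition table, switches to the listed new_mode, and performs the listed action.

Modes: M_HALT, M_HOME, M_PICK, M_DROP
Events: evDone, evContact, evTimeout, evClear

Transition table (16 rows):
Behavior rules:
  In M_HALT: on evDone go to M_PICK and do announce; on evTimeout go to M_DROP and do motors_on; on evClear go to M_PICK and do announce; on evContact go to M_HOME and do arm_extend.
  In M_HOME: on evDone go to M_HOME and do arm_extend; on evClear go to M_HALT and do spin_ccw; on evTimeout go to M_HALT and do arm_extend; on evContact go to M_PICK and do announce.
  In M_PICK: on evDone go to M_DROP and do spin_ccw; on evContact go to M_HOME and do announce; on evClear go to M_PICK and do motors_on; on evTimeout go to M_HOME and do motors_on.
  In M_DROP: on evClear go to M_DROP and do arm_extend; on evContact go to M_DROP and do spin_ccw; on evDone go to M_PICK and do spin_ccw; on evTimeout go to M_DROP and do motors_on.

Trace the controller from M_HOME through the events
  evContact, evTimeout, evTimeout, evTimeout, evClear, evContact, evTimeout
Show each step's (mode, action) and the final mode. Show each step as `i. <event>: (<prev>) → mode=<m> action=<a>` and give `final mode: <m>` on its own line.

1. evContact: (M_HOME) → mode=M_PICK action=announce
2. evTimeout: (M_PICK) → mode=M_HOME action=motors_on
3. evTimeout: (M_HOME) → mode=M_HALT action=arm_extend
4. evTimeout: (M_HALT) → mode=M_DROP action=motors_on
5. evClear: (M_DROP) → mode=M_DROP action=arm_extend
6. evContact: (M_DROP) → mode=M_DROP action=spin_ccw
7. evTimeout: (M_DROP) → mode=M_DROP action=motors_on

final mode: M_DROP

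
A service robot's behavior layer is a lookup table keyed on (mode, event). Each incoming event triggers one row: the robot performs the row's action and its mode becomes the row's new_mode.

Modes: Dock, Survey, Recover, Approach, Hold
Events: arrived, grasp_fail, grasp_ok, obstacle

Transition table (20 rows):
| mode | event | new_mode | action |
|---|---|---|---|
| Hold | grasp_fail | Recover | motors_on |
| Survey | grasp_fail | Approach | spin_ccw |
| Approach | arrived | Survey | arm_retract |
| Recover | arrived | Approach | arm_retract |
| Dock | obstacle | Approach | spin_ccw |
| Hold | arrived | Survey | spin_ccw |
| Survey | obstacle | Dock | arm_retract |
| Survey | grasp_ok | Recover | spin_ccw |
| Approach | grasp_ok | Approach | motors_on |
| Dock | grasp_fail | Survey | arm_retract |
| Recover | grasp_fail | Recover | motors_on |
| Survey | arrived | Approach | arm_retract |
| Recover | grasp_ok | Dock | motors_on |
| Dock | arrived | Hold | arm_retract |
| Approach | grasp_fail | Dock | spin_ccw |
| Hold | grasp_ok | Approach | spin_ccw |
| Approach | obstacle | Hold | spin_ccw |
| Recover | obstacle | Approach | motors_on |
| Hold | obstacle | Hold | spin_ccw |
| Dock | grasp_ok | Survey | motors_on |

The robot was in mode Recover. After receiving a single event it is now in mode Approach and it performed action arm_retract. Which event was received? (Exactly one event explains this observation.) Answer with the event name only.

try arrived: (Recover, arrived) → (Approach, arm_retract)  ← matches
try grasp_fail: (Recover, grasp_fail) → (Recover, motors_on)
try grasp_ok: (Recover, grasp_ok) → (Dock, motors_on)
try obstacle: (Recover, obstacle) → (Approach, motors_on)

arrived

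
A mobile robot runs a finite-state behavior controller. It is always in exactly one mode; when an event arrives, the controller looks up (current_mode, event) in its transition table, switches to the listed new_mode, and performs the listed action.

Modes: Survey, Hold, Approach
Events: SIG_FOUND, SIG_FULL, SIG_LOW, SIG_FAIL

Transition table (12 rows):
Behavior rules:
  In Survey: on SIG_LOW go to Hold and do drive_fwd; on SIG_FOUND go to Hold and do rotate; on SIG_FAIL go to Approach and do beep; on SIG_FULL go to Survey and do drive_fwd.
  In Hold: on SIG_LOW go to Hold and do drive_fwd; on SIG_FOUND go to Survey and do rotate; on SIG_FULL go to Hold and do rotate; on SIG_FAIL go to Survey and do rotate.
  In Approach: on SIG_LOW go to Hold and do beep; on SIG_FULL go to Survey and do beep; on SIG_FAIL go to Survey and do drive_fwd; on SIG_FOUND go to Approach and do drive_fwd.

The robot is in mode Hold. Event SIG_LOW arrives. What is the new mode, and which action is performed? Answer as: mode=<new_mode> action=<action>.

mode=Hold action=drive_fwd

current mode = Hold; filter table to that mode:
  (Hold, SIG_LOW) → (Hold, drive_fwd)  ← event matches
  (Hold, SIG_FOUND) → (Survey, rotate)
  (Hold, SIG_FULL) → (Hold, rotate)
  (Hold, SIG_FAIL) → (Survey, rotate)
event = SIG_LOW selects (Hold, drive_fwd)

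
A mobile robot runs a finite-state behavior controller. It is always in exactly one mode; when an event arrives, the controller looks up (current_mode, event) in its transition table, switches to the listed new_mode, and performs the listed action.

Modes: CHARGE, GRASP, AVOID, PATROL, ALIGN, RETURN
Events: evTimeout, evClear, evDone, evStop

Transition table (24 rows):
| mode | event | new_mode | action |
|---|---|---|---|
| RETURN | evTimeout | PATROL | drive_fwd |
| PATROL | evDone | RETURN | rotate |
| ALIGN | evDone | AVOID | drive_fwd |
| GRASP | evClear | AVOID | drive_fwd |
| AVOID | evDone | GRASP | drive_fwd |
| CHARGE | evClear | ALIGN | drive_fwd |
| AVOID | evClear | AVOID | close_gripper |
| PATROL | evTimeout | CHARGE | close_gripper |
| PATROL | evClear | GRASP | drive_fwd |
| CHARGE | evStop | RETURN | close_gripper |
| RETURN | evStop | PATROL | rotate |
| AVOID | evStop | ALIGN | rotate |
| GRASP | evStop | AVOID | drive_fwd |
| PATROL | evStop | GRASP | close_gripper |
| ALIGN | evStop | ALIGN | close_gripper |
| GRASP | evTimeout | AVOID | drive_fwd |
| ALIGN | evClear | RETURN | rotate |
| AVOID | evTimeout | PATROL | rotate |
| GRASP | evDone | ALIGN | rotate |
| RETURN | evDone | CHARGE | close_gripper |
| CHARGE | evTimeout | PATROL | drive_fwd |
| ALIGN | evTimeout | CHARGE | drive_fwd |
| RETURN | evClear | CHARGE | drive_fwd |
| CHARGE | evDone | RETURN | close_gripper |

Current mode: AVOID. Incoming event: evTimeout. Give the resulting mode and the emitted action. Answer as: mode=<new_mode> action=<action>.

mode=PATROL action=rotate

current mode = AVOID; filter table to that mode:
  (AVOID, evDone) → (GRASP, drive_fwd)
  (AVOID, evClear) → (AVOID, close_gripper)
  (AVOID, evStop) → (ALIGN, rotate)
  (AVOID, evTimeout) → (PATROL, rotate)  ← event matches
event = evTimeout selects (PATROL, rotate)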